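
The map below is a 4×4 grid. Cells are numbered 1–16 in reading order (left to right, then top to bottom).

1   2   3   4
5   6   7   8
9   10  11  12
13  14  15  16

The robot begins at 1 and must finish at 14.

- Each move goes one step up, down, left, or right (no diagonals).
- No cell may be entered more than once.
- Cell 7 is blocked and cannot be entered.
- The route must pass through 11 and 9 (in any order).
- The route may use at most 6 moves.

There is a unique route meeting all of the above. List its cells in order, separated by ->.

The budget equals the shortest possible length, so every move has to be on a shortest route through the required cells.
Route from 1: 2× down (reaching 9), 2× right (reaching 11), down to 15, left to 14 — 6 moves in all.
Check: all required cells visited; 6 ≤ 6 moves.

1 -> 5 -> 9 -> 10 -> 11 -> 15 -> 14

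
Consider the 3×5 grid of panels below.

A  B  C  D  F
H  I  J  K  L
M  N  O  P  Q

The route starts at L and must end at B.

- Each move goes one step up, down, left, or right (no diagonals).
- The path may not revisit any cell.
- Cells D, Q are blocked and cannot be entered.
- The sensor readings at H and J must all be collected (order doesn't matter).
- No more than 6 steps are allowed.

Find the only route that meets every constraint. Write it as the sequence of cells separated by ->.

The 6-move cap with required stops at H, J leaves no slack for detours.
Route from L: 4× left (reaching H), up to A, right to B — 6 moves in all.
Check: all required cells visited; 6 ≤ 6 moves.

L -> K -> J -> I -> H -> A -> B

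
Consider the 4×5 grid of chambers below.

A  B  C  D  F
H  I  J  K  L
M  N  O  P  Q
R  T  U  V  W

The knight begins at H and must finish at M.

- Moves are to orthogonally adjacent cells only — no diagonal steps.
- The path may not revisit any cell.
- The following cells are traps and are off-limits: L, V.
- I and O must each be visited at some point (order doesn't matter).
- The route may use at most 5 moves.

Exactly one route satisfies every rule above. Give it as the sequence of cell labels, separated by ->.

The budget equals the shortest possible length, so every move has to be on a shortest route through the required cells.
Route from H: right 2 to J, down 1 to O, left 2 to M — 5 moves in all.
Check: all required cells visited; 5 ≤ 5 moves.

H -> I -> J -> O -> N -> M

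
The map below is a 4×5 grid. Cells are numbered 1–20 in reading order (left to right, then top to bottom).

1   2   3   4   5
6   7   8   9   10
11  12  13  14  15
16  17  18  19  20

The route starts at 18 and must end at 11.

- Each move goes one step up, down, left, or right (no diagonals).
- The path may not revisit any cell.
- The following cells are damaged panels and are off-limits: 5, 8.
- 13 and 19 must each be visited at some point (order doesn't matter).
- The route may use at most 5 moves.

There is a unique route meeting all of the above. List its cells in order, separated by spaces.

Any route must reach 13 and 19 and still end at 11 within 5 moves, so the order of the required stops is forced.
Route from 18: right 1 to 19, up 1 to 14, left 3 to 11 — 5 moves in all.
Check: all required cells visited; 5 ≤ 5 moves.

18 19 14 13 12 11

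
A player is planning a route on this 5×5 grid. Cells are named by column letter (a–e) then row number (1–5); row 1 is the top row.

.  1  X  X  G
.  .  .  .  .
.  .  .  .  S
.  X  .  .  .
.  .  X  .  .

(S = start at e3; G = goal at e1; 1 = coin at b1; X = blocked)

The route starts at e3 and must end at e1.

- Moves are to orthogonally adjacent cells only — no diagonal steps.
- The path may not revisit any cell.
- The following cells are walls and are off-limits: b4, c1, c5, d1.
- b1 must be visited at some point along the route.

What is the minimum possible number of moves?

12

Any route passes through b1 somewhere between e3 and e1. Summing Manhattan distances along the two legs (e3 → b1 → e1) gives a lower bound of 5 + 3 = 8 moves.
That bound ignores the blocked cells. Measuring each leg by the fewest moves that actually steer around them (e3→b1: 5; b1→e1: 5) raises the lower bound to 10.
The shortest route satisfying every rule uses 12 moves: e3 → d3 → c3 → b3 → a3 → a2 → a1 → b1 → b2 → c2 → d2 → e2 → e1.
The bound of 10 isn't tight here; checking systematically, no route of length 10 through 11 satisfies every constraint, so 12 is the minimum.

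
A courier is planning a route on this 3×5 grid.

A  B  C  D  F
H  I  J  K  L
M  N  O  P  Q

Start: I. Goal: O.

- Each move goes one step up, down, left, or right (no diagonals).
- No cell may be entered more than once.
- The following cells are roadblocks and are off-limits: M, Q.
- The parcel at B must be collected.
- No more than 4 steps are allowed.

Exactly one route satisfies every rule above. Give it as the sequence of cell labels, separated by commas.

Any route must reach B and still end at O within 4 moves, so the order of the required stops is forced.
Route from I: up to B, right to C, 2× down (reaching O) — 4 moves in all.
Check: all required cells visited; 4 ≤ 4 moves.

I, B, C, J, O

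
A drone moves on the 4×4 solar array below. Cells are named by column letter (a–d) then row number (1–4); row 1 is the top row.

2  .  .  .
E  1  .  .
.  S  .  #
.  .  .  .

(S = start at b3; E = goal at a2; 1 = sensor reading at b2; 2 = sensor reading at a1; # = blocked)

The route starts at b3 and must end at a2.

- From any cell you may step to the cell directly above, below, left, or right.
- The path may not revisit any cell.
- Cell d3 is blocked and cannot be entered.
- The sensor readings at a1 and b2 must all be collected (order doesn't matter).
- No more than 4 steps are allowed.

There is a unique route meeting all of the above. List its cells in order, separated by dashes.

Any route must reach a1 and b2 and still end at a2 within 4 moves, so the order of the required stops is forced.
Route from b3: 2× up (reaching b1), left to a1, down to a2 — 4 moves in all.
Check: all required cells visited; 4 ≤ 4 moves.

b3 - b2 - b1 - a1 - a2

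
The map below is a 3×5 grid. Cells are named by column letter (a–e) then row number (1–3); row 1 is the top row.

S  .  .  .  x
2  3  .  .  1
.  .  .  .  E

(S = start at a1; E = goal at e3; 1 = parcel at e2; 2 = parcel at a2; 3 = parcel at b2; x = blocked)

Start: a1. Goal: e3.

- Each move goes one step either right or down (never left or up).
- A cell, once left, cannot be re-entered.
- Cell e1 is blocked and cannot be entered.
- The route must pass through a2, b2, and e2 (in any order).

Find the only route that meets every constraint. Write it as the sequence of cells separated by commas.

Moves only go right or down, so the column and row indices never decrease.
Route from a1: down 1 to a2, right 4 to e2, down 1 to e3 — 6 moves in all.
Check: all required cells visited.

a1, a2, b2, c2, d2, e2, e3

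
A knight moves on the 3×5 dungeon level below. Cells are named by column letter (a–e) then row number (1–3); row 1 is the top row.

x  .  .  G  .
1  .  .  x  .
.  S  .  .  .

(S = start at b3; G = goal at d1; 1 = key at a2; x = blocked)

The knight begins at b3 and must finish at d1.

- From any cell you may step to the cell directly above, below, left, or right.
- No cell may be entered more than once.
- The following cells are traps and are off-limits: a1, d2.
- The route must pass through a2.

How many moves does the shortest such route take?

6

Any route passes through a2 somewhere between b3 and d1. Summing Manhattan distances along the two legs (b3 → a2 → d1) gives a lower bound of 2 + 4 = 6 moves.
A route of 6 moves achieves this: b3 → a3 → a2 → b2 → b1 → c1 → d1.
Since 6 matches the lower bound, it is optimal.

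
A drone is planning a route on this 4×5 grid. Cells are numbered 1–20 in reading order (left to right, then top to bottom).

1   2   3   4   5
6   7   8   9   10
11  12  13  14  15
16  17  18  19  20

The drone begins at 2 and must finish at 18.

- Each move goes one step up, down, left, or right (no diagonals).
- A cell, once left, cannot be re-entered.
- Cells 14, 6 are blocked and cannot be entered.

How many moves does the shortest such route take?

4

The Manhattan distance from 2 to 18 is |1−4| + |2−3| = 4, so at least 4 moves are needed.
A route of 4 moves achieves this: 2 → 7 → 12 → 17 → 18.
Since 4 matches the lower bound, it is optimal.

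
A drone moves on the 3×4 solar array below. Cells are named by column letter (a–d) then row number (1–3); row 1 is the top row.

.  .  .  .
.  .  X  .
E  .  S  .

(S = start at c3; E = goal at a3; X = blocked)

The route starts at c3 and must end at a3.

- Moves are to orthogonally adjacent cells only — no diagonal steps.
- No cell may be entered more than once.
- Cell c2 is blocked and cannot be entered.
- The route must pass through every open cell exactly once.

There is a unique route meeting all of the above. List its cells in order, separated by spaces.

Need to visit all 11 open cells exactly once, starting at c3 and ending at a3.
Cell d3 has only two open neighbours (d2 and c3), so the path must pass straight through it: one of those is the cell it's entered from and the other is where it exits.
Route from c3: right 1 to d3, up 2 to d1, left 3 to a1, down 1 to a2, right 1 to b2, down 1 to b3, left 1 to a3 — 10 moves in all.
Check: all 11 open cells covered.

c3 d3 d2 d1 c1 b1 a1 a2 b2 b3 a3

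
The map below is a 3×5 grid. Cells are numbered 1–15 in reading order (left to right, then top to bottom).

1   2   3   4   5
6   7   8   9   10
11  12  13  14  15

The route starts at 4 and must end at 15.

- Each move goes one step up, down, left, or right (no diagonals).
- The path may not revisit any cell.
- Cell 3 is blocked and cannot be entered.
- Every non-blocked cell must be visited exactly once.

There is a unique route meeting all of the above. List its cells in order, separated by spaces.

Need to visit all 14 open cells exactly once, starting at 4 and ending at 15.
Cell 2 has only two open neighbours (7 and 1), so the path must pass straight through it: one of those is the cell it's entered from and the other is where it exits.
Route from 4: right 1 to 5, down 1 to 10, left 3 to 7, up 1 to 2, left 1 to 1, down 2 to 11, right 4 to 15 — 13 moves in all.
Check: all 14 open cells covered.

4 5 10 9 8 7 2 1 6 11 12 13 14 15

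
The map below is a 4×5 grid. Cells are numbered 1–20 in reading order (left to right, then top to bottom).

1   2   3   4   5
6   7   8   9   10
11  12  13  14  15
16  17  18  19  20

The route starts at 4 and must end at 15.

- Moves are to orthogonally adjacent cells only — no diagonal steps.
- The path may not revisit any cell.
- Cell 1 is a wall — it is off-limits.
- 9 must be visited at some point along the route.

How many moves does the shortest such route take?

3

Any route passes through 9 somewhere between 4 and 15. Summing Manhattan distances along the two legs (4 → 9 → 15) gives a lower bound of 1 + 2 = 3 moves.
A route of 3 moves achieves this: 4 → 9 → 14 → 15.
Since 3 matches the lower bound, it is optimal.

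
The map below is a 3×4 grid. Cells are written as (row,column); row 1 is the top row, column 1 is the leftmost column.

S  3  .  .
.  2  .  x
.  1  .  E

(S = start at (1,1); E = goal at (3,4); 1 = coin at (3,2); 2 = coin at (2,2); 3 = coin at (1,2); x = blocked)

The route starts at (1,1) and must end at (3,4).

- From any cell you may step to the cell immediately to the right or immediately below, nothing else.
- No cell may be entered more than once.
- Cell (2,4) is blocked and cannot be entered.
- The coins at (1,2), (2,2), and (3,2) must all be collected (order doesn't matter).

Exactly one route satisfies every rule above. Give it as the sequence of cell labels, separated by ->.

(1,1) -> (1,2) -> (2,2) -> (3,2) -> (3,3) -> (3,4)

Moves only go right or down, so the column and row indices never decrease.
Route from (1,1): right 1 to (1,2), down 2 to (3,2), right 2 to (3,4) — 5 moves in all.
Check: all required cells visited.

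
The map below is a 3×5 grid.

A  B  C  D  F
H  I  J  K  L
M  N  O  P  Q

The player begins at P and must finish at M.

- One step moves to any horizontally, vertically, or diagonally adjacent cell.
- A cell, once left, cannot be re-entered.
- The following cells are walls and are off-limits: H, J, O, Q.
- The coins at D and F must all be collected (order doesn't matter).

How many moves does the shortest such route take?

Any route passes through D and F in some order between P and M. Summing Chebyshev distances along each leg and taking the cheapest ordering (P → F → D → M) gives a lower bound of 2 + 1 + 3 = 6 moves.
A route of 6 moves achieves this: P → K → F → D → C → I → M.
Since 6 matches the lower bound, it is optimal.

6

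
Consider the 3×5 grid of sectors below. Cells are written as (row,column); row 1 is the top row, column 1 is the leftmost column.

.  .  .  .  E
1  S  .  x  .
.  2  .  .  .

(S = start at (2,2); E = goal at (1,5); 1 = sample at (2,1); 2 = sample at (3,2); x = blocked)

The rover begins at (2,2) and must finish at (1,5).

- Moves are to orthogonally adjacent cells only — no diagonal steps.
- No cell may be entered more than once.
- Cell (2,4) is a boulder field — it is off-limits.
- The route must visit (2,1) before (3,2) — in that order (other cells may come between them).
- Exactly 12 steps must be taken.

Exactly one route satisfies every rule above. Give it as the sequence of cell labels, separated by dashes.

The waypoints must appear in the order (2,1), (3,2), with no cell reused.
Route from (2,2): right 1 to (2,3), up 1 to (1,3), left 2 to (1,1), down 2 to (3,1), right 4 to (3,5), up 2 to (1,5) — 12 moves in all.
Check: order respected (1 at step 5, 2 at step 7); 12 moves as required.

(2,2) - (2,3) - (1,3) - (1,2) - (1,1) - (2,1) - (3,1) - (3,2) - (3,3) - (3,4) - (3,5) - (2,5) - (1,5)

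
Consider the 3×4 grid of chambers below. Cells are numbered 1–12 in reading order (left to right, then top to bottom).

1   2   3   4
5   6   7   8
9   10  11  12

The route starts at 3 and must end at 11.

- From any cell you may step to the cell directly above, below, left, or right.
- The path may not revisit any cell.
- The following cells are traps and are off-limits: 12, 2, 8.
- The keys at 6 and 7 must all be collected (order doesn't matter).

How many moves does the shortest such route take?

Any route passes through 6 and 7 in some order between 3 and 11. Summing Manhattan distances along each leg and taking the cheapest ordering (3 → 7 → 6 → 11) gives a lower bound of 1 + 1 + 2 = 4 moves.
A route of 4 moves achieves this: 3 → 7 → 6 → 10 → 11.
Since 4 matches the lower bound, it is optimal.

4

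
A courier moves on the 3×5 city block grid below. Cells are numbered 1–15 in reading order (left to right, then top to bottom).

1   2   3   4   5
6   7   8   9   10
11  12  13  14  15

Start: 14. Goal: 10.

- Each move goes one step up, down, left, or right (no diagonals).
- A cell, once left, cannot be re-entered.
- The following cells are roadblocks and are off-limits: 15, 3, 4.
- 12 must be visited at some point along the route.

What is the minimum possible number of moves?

Any route passes through 12 somewhere between 14 and 10. Summing Manhattan distances along the two legs (14 → 12 → 10) gives a lower bound of 2 + 4 = 6 moves.
A route of 6 moves achieves this: 14 → 13 → 12 → 7 → 8 → 9 → 10.
Since 6 matches the lower bound, it is optimal.

6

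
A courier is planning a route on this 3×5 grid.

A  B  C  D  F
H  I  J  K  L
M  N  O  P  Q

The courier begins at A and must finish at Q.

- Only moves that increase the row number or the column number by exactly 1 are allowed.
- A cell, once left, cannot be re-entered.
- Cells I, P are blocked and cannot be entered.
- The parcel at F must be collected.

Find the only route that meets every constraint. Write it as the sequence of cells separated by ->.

A -> B -> C -> D -> F -> L -> Q

Moves only go right or down, so the column and row indices never decrease.
Route from A: right 4 to F, down 2 to Q — 6 moves in all.
Check: all required cells visited.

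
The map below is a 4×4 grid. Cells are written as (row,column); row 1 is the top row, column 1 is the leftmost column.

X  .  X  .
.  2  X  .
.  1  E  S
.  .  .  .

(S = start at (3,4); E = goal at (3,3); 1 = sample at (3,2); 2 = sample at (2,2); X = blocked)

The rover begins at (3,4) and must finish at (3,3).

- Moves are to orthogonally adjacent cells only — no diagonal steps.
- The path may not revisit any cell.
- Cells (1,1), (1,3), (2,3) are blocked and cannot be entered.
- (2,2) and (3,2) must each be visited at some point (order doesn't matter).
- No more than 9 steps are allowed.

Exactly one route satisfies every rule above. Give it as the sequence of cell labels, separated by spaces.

(3,4) (4,4) (4,3) (4,2) (4,1) (3,1) (2,1) (2,2) (3,2) (3,3)

The 9-move cap with required stops at (2,2), (3,2) leaves no slack for detours.
Route from (3,4): down 1 to (4,4), left 3 to (4,1), up 2 to (2,1), right 1 to (2,2), down 1 to (3,2), right 1 to (3,3) — 9 moves in all.
Check: all required cells visited; 9 ≤ 9 moves.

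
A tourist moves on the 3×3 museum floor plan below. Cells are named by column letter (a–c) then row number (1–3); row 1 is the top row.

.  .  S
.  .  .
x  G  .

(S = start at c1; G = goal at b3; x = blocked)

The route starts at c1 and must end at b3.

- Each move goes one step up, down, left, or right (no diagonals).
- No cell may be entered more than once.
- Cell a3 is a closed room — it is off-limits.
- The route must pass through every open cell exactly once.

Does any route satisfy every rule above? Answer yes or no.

yes

One route that works: c1 → b1 → a1 → a2 → b2 → c2 → c3 → b3.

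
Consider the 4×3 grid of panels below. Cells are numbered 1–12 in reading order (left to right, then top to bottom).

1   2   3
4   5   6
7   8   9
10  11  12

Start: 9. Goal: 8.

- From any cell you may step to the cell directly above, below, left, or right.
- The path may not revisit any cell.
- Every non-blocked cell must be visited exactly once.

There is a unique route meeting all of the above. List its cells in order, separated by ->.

9 -> 12 -> 11 -> 10 -> 7 -> 4 -> 1 -> 2 -> 3 -> 6 -> 5 -> 8

Need to visit all 12 open cells exactly once, starting at 9 and ending at 8.
Route from 9: down to 12, 2× left (reaching 10), 3× up (reaching 1), 2× right (reaching 3), down to 6, left to 5, down to 8 — 11 moves in all.
Check: all 12 open cells covered.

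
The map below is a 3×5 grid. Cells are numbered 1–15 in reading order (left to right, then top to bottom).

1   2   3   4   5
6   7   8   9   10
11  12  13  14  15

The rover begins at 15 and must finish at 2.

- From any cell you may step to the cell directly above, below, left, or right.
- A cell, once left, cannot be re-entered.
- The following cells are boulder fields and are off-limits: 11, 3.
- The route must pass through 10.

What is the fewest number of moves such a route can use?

Any route passes through 10 somewhere between 15 and 2. Summing Manhattan distances along the two legs (15 → 10 → 2) gives a lower bound of 1 + 4 = 5 moves.
A route of 5 moves achieves this: 15 → 10 → 9 → 8 → 7 → 2.
Since 5 matches the lower bound, it is optimal.

5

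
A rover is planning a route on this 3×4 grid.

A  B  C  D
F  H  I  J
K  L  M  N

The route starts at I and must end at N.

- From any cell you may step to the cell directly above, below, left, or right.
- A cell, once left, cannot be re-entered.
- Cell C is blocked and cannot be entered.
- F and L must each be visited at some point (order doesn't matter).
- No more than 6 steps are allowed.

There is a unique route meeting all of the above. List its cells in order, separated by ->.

I -> H -> F -> K -> L -> M -> N

Any route must reach F and L and still end at N within 6 moves, so the order of the required stops is forced.
Route from I: left 2 to F, down 1 to K, right 3 to N — 6 moves in all.
Check: all required cells visited; 6 ≤ 6 moves.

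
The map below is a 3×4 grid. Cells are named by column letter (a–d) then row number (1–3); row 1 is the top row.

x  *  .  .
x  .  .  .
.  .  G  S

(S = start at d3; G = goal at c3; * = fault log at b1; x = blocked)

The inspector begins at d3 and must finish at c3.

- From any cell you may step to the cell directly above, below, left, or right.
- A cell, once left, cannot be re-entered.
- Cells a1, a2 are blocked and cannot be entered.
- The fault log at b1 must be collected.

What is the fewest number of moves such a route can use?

7

Any route passes through b1 somewhere between d3 and c3. Summing Manhattan distances along the two legs (d3 → b1 → c3) gives a lower bound of 4 + 3 = 7 moves.
A route of 7 moves achieves this: d3 → d2 → d1 → c1 → b1 → b2 → b3 → c3.
Since 7 matches the lower bound, it is optimal.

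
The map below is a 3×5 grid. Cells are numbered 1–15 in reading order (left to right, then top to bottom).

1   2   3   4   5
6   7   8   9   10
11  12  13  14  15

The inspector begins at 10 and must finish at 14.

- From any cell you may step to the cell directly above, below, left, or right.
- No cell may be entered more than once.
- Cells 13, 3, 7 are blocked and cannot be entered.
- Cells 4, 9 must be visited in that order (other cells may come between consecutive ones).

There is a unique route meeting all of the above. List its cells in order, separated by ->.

10 -> 5 -> 4 -> 9 -> 14

The waypoints must appear in the order 4, 9, with no cell reused.
Route from 10: up 1 to 5, left 1 to 4, down 2 to 14 — 4 moves in all.
Check: order respected (4 at step 2, 9 at step 3).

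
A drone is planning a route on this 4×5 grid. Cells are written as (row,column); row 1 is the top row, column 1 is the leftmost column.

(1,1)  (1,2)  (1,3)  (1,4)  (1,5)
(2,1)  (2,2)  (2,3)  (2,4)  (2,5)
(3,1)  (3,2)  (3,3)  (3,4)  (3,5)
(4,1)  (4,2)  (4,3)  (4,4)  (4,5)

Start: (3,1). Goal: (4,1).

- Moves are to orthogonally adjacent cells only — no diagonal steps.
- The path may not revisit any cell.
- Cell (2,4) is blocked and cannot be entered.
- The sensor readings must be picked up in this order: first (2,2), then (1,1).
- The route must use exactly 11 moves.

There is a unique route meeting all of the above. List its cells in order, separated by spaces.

(3,1) (3,2) (2,2) (2,1) (1,1) (1,2) (1,3) (2,3) (3,3) (4,3) (4,2) (4,1)

The waypoints must appear in the order (2,2), (1,1), with no cell reused.
Route from (3,1): right 1 to (3,2), up 1 to (2,2), left 1 to (2,1), up 1 to (1,1), right 2 to (1,3), down 3 to (4,3), left 2 to (4,1) — 11 moves in all.
Check: order respected ((2,2) at step 2, (1,1) at step 4); 11 moves as required.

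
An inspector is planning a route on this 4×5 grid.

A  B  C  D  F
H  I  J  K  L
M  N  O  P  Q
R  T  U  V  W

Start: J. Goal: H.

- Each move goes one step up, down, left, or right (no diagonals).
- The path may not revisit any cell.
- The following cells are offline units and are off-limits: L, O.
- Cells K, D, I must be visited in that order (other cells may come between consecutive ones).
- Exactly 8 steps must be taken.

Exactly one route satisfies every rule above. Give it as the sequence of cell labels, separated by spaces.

J K D C B I N M H

The waypoints must appear in the order K, D, I, with no cell reused.
Route from J: right to K, up to D, 2× left (reaching B), 2× down (reaching N), left to M, up to H — 8 moves in all.
Check: order respected (K at step 1, D at step 2, I at step 5); 8 moves as required.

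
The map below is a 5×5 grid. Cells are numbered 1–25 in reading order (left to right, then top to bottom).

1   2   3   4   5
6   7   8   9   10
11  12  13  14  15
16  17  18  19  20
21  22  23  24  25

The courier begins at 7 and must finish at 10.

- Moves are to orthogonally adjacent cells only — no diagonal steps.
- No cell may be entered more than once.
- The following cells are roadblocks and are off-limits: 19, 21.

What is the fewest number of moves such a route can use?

3

The Manhattan distance from 7 to 10 is |2−2| + |2−5| = 3, so at least 3 moves are needed.
A route of 3 moves achieves this: 7 → 8 → 9 → 10.
Since 3 matches the lower bound, it is optimal.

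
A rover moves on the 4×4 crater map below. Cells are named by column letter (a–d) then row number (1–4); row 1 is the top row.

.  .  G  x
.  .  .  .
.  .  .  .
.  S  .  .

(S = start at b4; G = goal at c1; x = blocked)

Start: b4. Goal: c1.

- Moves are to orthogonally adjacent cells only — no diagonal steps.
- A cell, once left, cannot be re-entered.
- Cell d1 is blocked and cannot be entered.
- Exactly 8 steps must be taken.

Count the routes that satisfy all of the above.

Need simple routes of exactly 8 moves from b4 to c1 (Manhattan distance 4, so 2 moves are spent on a detour and 2 undoing it).
Branch systematically from the start, pruning whenever the remaining move budget drops below the Manhattan distance to c1 or differs from it in parity. Grouping the completions by first move — via b3: 4; via a4: 5; via c4: 10 — and summing: 4 + 5 + 10 = 19.
That gives 19 routes.

19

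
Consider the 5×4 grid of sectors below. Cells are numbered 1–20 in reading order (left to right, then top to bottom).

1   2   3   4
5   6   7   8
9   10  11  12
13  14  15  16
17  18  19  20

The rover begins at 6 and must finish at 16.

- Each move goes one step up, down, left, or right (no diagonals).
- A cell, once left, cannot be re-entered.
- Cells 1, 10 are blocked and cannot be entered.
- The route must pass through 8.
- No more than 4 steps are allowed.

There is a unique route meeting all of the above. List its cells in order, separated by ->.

6 -> 7 -> 8 -> 12 -> 16

Any route must reach 8 and still end at 16 within 4 moves, so the order of the required stops is forced.
Route from 6: right 2 to 8, down 2 to 16 — 4 moves in all.
Check: all required cells visited; 4 ≤ 4 moves.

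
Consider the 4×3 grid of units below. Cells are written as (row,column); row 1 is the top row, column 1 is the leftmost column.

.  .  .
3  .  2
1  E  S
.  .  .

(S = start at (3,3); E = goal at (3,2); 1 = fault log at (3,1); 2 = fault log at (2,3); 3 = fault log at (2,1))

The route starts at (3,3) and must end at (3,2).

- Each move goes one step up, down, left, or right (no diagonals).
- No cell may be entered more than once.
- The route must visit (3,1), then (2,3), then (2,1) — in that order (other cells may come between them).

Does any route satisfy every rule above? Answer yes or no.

no

Ignoring the required order, 9 revisit-free routes from (3,3) to (3,2) pass through all of (3,1), (2,3), and (2,1); the waypoint orders that occur are (2,3) → (2,1) → (3,1) (8); (3,1) → (2,1) → (2,3) (1) — never (3,1) → (2,3) → (2,1).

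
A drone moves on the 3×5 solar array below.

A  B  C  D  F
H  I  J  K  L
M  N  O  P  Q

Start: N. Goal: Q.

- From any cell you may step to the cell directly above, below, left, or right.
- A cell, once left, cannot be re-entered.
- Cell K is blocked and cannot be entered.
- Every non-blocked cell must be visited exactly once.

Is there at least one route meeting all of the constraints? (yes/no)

no

Exhausting the options from N, every branch either dead-ends against blocked cells, would have to re-enter a cell already used, or reaches the goal with a constraint still unmet.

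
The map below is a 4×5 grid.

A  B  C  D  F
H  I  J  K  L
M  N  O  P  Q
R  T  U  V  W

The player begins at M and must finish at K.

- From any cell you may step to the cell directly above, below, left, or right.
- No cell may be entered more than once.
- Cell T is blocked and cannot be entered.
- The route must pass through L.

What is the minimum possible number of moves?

6

Any route passes through L somewhere between M and K. Summing Manhattan distances along the two legs (M → L → K) gives a lower bound of 5 + 1 = 6 moves.
A route of 6 moves achieves this: M → N → O → P → Q → L → K.
Since 6 matches the lower bound, it is optimal.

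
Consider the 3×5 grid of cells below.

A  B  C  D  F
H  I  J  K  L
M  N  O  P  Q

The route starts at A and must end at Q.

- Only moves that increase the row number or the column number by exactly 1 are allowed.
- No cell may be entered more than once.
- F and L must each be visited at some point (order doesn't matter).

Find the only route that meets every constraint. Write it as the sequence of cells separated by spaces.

Moves only go right or down, so the column and row indices never decrease.
Route from A: right 4 to F, down 2 to Q — 6 moves in all.
Check: all required cells visited.

A B C D F L Q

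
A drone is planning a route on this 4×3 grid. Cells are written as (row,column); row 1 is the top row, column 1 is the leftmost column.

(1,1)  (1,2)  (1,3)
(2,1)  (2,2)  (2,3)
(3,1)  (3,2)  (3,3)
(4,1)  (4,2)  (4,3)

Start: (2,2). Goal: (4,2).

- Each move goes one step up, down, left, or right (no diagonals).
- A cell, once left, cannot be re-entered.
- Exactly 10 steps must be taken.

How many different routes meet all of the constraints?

Need simple routes of exactly 10 moves from (2,2) to (4,2) (Manhattan distance 2, so 4 moves are spent on a detour and 4 undoing it).
Enumerating: (2,2) (3,2) (3,1) (2,1) (1,1) (1,2) (1,3) (2,3) (3,3) (4,3) (4,2) | (2,2) (3,2) (3,3) (2,3) (1,3) (1,2) (1,1) (2,1) (3,1) (4,1) (4,2) | (2,2) (2,1) (1,1) (1,2) (1,3) (2,3) (3,3) (3,2) (3,1) (4,1) (4,2) | (2,2) (2,3) (1,3) (1,2) (1,1) (2,1) (3,1) (3,2) (3,3) (4,3) (4,2).
That gives 4 routes.

4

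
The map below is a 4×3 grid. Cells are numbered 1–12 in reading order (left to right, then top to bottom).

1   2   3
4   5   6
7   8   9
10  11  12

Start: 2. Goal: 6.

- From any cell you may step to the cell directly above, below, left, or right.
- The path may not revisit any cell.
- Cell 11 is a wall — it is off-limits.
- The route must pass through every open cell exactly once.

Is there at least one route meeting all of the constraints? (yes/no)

no

Cell 10 has only one open neighbour but is neither the start nor the goal, so a Hamiltonian route would have to both enter and leave it through the same neighbour — impossible without revisiting.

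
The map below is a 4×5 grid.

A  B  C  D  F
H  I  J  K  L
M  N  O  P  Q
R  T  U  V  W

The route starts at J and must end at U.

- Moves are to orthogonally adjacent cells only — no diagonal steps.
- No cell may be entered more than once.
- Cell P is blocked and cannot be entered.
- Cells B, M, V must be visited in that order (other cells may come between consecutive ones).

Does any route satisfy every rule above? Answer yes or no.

Ignoring the required order, 12 revisit-free routes from J to U pass through all of B, M, and V; the waypoint orders that occur are M → B → V (12) — never B → M → V.

no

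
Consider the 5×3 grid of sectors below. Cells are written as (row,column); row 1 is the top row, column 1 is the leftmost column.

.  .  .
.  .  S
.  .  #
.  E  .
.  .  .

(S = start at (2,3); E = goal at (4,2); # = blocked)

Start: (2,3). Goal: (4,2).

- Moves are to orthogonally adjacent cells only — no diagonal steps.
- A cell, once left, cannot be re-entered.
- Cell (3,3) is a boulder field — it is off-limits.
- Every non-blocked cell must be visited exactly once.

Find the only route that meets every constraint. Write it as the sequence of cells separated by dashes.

Need to visit all 14 open cells exactly once, starting at (2,3) and ending at (4,2).
Route from (2,3): up to (1,3), 2× left (reaching (1,1)), down to (2,1), right to (2,2), down to (3,2), left to (3,1), 2× down (reaching (5,1)), 2× right (reaching (5,3)), up to (4,3), left to (4,2) — 13 moves in all.
Check: all 14 open cells covered.

(2,3) - (1,3) - (1,2) - (1,1) - (2,1) - (2,2) - (3,2) - (3,1) - (4,1) - (5,1) - (5,2) - (5,3) - (4,3) - (4,2)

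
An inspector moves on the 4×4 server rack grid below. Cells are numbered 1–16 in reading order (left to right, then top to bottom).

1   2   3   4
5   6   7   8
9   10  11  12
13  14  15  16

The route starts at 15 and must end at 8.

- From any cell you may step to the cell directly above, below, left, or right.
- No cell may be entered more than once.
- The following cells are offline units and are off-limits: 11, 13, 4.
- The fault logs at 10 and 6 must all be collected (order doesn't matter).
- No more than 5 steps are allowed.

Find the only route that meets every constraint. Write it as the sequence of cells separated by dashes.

Any route must reach 10 and 6 and still end at 8 within 5 moves, so the order of the required stops is forced.
Route from 15: left to 14, 2× up (reaching 6), 2× right (reaching 8) — 5 moves in all.
Check: all required cells visited; 5 ≤ 5 moves.

15 - 14 - 10 - 6 - 7 - 8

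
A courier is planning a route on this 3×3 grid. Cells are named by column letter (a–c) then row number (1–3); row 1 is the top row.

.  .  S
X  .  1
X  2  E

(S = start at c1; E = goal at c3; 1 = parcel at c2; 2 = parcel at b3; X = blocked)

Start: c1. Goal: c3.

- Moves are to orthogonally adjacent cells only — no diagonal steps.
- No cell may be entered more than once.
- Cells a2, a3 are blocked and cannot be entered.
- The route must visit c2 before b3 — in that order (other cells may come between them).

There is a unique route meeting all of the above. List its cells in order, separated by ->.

c1 -> c2 -> b2 -> b3 -> c3

The waypoints must appear in the order c2, b3, with no cell reused.
Route from c1: down to c2, left to b2, down to b3, right to c3 — 4 moves in all.
Check: order respected (1 at step 1, 2 at step 3).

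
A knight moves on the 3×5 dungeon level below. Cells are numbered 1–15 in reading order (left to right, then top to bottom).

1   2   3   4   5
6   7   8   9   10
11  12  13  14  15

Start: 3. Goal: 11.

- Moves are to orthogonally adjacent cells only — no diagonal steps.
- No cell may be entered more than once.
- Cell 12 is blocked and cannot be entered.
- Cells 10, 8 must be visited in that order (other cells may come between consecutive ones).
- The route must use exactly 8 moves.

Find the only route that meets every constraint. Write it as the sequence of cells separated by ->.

3 -> 4 -> 5 -> 10 -> 9 -> 8 -> 7 -> 6 -> 11

The waypoints must appear in the order 10, 8, with no cell reused.
Route from 3: right 2 to 5, down 1 to 10, left 4 to 6, down 1 to 11 — 8 moves in all.
Check: order respected (10 at step 3, 8 at step 5); 8 moves as required.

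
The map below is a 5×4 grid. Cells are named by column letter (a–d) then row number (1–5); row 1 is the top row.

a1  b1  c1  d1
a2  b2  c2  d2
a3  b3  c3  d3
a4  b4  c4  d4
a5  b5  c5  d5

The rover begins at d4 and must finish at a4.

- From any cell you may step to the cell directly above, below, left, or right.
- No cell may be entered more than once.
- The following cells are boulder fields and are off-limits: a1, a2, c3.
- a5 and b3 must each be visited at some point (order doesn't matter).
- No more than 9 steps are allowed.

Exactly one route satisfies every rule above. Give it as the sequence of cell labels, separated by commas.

d4, d3, d2, c2, b2, b3, b4, b5, a5, a4

Any route must reach a5 and b3 and still end at a4 within 9 moves, so the order of the required stops is forced.
Route from d4: 2× up (reaching d2), 2× left (reaching b2), 3× down (reaching b5), left to a5, up to a4 — 9 moves in all.
Check: all required cells visited; 9 ≤ 9 moves.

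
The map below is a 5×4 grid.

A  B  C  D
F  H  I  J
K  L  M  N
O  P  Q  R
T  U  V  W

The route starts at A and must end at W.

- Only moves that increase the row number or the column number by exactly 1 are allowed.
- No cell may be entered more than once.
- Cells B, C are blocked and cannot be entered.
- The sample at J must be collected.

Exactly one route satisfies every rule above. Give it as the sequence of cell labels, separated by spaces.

Moves only go right or down, so the column and row indices never decrease.
Route from A: down to F, 3× right (reaching J), 3× down (reaching W) — 7 moves in all.
Check: all required cells visited.

A F H I J N R W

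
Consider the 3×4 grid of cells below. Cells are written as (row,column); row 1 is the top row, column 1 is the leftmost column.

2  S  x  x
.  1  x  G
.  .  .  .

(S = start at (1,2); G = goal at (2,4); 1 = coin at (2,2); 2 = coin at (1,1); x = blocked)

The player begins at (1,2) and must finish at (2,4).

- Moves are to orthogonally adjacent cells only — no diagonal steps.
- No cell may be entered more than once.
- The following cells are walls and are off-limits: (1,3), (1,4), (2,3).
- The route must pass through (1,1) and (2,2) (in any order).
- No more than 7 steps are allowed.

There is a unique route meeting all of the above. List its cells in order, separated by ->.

(1,2) -> (1,1) -> (2,1) -> (2,2) -> (3,2) -> (3,3) -> (3,4) -> (2,4)

The 7-move cap with required stops at (1,1), (2,2) leaves no slack for detours.
Route from (1,2): left to (1,1), down to (2,1), right to (2,2), down to (3,2), 2× right (reaching (3,4)), up to (2,4) — 7 moves in all.
Check: all required cells visited; 7 ≤ 7 moves.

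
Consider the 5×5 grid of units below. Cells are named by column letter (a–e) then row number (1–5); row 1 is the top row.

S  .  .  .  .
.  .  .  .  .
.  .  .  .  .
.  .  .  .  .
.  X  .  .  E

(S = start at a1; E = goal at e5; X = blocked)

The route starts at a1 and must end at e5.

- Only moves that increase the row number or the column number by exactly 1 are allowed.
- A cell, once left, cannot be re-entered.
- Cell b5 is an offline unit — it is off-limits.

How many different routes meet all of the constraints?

65

A right/down-only route from a1 to e5 makes exactly 4 down-moves and 4 right-moves in some order.
With no other constraints that would be C(8,4) = 70 routes.
Subtract routes through each blocked cell (inclusion–exclusion for overlaps): − through b5: 5 → 65.
That gives 65 routes.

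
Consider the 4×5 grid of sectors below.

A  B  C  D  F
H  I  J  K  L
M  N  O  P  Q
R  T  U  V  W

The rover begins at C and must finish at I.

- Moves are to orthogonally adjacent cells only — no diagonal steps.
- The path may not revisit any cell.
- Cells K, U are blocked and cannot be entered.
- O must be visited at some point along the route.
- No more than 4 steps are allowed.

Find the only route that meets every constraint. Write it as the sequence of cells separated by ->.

The 4-move cap with required stops at O leaves no slack for detours.
Route from C: 2× down (reaching O), left to N, up to I — 4 moves in all.
Check: all required cells visited; 4 ≤ 4 moves.

C -> J -> O -> N -> I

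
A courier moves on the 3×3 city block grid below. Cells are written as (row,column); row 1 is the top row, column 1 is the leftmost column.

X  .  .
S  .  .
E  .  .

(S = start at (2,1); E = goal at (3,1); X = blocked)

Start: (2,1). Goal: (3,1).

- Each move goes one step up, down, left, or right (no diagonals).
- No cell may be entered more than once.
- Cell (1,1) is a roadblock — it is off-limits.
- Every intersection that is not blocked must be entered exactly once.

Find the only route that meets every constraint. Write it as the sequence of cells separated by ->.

Need to visit all 8 open cells exactly once, starting at (2,1) and ending at (3,1).
Cell (1,2) has only two open neighbours ((2,2) and (1,3)), so the path must pass straight through it: one of those is the cell it's entered from and the other is where it exits.
Route from (2,1): right 1 to (2,2), up 1 to (1,2), right 1 to (1,3), down 2 to (3,3), left 2 to (3,1) — 7 moves in all.
Check: all 8 open cells covered.

(2,1) -> (2,2) -> (1,2) -> (1,3) -> (2,3) -> (3,3) -> (3,2) -> (3,1)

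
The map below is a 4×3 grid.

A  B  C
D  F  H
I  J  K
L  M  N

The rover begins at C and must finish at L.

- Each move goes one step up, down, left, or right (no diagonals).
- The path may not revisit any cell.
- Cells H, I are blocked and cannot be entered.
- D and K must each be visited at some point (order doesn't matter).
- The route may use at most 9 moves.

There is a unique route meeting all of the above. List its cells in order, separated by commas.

C, B, A, D, F, J, K, N, M, L

The 9-move cap with required stops at D, K leaves no slack for detours.
Route from C: left 2 to A, down 1 to D, right 1 to F, down 1 to J, right 1 to K, down 1 to N, left 2 to L — 9 moves in all.
Check: all required cells visited; 9 ≤ 9 moves.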